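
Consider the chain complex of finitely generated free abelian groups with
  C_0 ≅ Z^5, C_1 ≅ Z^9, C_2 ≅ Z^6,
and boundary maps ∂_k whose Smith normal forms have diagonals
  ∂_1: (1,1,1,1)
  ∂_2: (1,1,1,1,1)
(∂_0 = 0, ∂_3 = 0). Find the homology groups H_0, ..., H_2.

H_0: b_0 = 5 − 0 − 4 = 1; torsion from ∂_1 factors > 1: none. So H_0 ≅ Z.
H_1: b_1 = 9 − 4 − 5 = 0; torsion from ∂_2 factors > 1: none. So H_1 ≅ 0.
H_2: b_2 = 6 − 5 − 0 = 1; torsion from ∂_3 factors > 1: none. So H_2 ≅ Z.

H_0 ≅ Z,  H_1 = 0,  H_2 ≅ Z.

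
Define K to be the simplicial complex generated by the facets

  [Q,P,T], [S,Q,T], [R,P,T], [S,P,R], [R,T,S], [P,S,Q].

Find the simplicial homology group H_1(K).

K has 5 vertices, 9 edges, 6 triangles.
rank ∂_1 = 4, rank ∂_2 = 5 ⇒ b_1 = 9 − 4 − 5 = 0; all invariant factors of ∂_2 are 1 so no torsion. So H_1 ≅ 0.

H_1 = 0.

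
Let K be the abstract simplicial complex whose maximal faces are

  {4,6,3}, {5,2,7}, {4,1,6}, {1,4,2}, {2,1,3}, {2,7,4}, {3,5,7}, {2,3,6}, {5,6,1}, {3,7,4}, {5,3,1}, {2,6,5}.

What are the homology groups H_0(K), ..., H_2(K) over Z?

Take the total order 1 < 2 < 3 < 4 < 5 < 6 < 7 on the vertex set. Then K (dimension 2) consists of the simplices:

  0-simplices (7): [1], [2], [3], [4], [5], [6], [7]
  1-simplices (18): [1,2], [1,3], [1,4], [1,5], [1,6], [2,3], [2,4], [2,5], [2,6], [2,7], [3,4], [3,5], [3,6], [3,7], [4,6], [4,7], [5,6], [5,7]
  2-simplices (12): [1,2,3], [1,2,4], [1,3,5], [1,4,6], [1,5,6], [2,3,6], [2,4,7], [2,5,6], [2,5,7], [3,4,6], [3,4,7], [3,5,7]

giving chain groups C_0 ≅ Z^7, C_1 ≅ Z^18, C_2 ≅ Z^12.

Boundary ∂_1: C_1 → C_0 sends each edge [p,q] (with p < q) to q − p.
The 7×18 boundary matrix has rank 6 and Smith normal form diag(1,1,1,1,1,1).

∂_2: C_2 → C_1 maps a triangle to the signed sum of its edges. For instance
  ∂[1,4,6] = [4,6] − [1,6] + [1,4],
  ∂[2,4,7] = [4,7] − [2,7] + [2,4].
The 18×12 boundary matrix has rank 12 and Smith normal form diag(1,1,1,1,1,1,1,1,1,1,1,2).

From H_k ≅ ker(∂_k) / im(∂_{k+1}) we obtain:

  H_0: rank C_0 − rank ∂_1 = 7 − 6 = 1, and the invariant factors of ∂_1 are all 1, so H_0 ≅ Z.
  H_1: rank ker ∂_1 − rank ∂_2 = (18 − 6) − 12 = 0, and ∂_2 has invariant factor 2 > 1, so H_1 ≅ Z/2.
  H_2: rank ker ∂_2 − rank ∂_3 = (12 − 12) − 0 = 0, and there is no ∂_3, so H_2 ≅ 0.

H_0 ≅ Z,  H_1 ≅ Z/2,  H_2 = 0.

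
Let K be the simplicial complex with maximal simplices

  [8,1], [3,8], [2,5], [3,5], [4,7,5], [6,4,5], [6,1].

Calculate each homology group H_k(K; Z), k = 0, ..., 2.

H_0 ≅ Z,  H_1 ≅ Z,  H_2 = 0.

Fix the vertex order 1 < 2 < 3 < 4 < 5 < 6 < 7 < 8 and write every simplex with vertices in increasing order. Then dim K = 2 and the simplices of K are:

  0-simplices (8): [1], [2], [3], [4], [5], [6], [7], [8]
  1-simplices (10): [1,6], [1,8], [2,5], [3,5], [3,8], [4,5], [4,6], [4,7], [5,6], [5,7]
  2-simplices (2): [4,5,6], [4,5,7]

so the chain groups are C_0 ≅ Z^8, C_1 ≅ Z^10, C_2 ≅ Z^2.

∂_1: C_1 → C_0 is given by ∂[p,q] = [q] − [p].
This gives a 8×10 integer matrix of rank 7; reducing to Smith normal form yields diagonal entries (1,1,1,1,1,1,1).

∂_2: C_2 → C_1 maps a triangle to the signed sum of its edges. For instance
  ∂[4,5,6] = [5,6] − [4,6] + [4,5],
  ∂[4,5,7] = [5,7] − [4,7] + [4,5].
The 10×2 boundary matrix has rank 2 and Smith normal form diag(1,1).

Computing H_k = (kernel of ∂_k) / (image of ∂_{k+1}):

  H_0: rank C_0 − rank ∂_1 = 8 − 7 = 1, and the invariant factors of ∂_1 are all 1, so H_0 ≅ Z.
  H_1: rank ker ∂_1 − rank ∂_2 = (10 − 7) − 2 = 1, and the invariant factors of ∂_2 are all 1, so H_1 ≅ Z.
  H_2: rank ker ∂_2 − rank ∂_3 = (2 − 2) − 0 = 0, and there is no ∂_3, so H_2 ≅ 0.

As a check, the Euler characteristic is 8 − 10 + 2 = 0, which agrees with 1 − 1 + 0 = 0.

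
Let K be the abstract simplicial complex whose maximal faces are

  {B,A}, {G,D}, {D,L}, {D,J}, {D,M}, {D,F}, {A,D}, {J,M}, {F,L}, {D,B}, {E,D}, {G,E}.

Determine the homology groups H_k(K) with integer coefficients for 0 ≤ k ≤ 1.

H_0 ≅ Z,  H_1 ≅ Z^4.

Order the vertices as A < B < D < E < F < G < J < L < M. Listing each simplex with vertices in this order, K has dimension 1 with simplices:

  0-simplices (9): A, B, D, E, F, G, J, L, M
  1-simplices (12): AB, AD, BD, DE, DF, DG, DJ, DL, DM, EG, FL, JM

giving chain groups C_0 ≅ Z^9, C_1 ≅ Z^12.

The boundary map ∂_1: C_1 → C_0 sends each edge [p,q] (with p < q) to q − p.
The 9×12 boundary matrix has rank 8 and Smith normal form diag(1,1,1,1,1,1,1,1).

Reading off H_k = ker ∂_k / im ∂_{k+1}:

  H_0: rank C_0 − rank ∂_1 = 9 − 8 = 1, and the invariant factors of ∂_1 are all 1, so H_0 = Z.
  H_1: rank ker ∂_1 − rank ∂_2 = (12 − 8) − 0 = 4, and there is no ∂_2, so H_1 = Z^4.

As a check, the Euler characteristic is 9 − 12 = -3, which agrees with 1 − 4 = -3.
(K is a triangulation of a wedge of 4 circles.)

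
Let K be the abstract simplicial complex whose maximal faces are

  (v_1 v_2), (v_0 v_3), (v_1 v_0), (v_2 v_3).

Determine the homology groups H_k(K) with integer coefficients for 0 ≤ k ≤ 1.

Take the total order v_0 < v_1 < v_2 < v_3 on the vertex set. Then K (dimension 1) consists of the simplices:

  0-simplices (4): [v_0], [v_1], [v_2], [v_3]
  1-simplices (4): [v_0,v_1], [v_0,v_3], [v_1,v_2], [v_2,v_3]

so the chain groups are C_0 ≅ Z^4, C_1 ≅ Z^4.

Boundary ∂_1: C_1 → C_0 maps an edge to its endpoints' difference, ∂[p,q] = q − p. For instance
  ∂[v_1,v_2] = [v_2] − [v_1].
This gives a 4×4 integer matrix of rank 3; reducing to Smith normal form yields diagonal entries (1,1,1).

Computing H_k = (kernel of ∂_k) / (image of ∂_{k+1}):

  H_0: rank C_0 − rank ∂_1 = 4 − 3 = 1, and the invariant factors of ∂_1 are all 1, so H_0 = Z.
  H_1: rank ker ∂_1 − rank ∂_2 = (4 − 3) − 0 = 1, and there is no ∂_2, so H_1 = Z.

As a check, the Euler characteristic is 4 − 4 = 0, which agrees with 1 − 1 = 0.

H_0 ≅ Z,  H_1 ≅ Z.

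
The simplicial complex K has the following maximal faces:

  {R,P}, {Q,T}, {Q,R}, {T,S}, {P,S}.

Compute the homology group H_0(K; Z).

H_0 ≅ Z.

Fix the vertex order P < Q < R < S < T and write every simplex with vertices in increasing order. Then dim K = 1 and the simplices of K are:

  0-simplices (5): P, Q, R, S, T
  1-simplices (5): PR, PS, QR, QT, ST

giving chain groups C_0 ≅ Z^5, C_1 ≅ Z^5.

∂_1: C_1 → C_0 is given by ∂[p,q] = [q] − [p].
As a 5×5 matrix over Z this has rank 4, with invariant factors (1,1,1,1).

From H_k ≅ ker(∂_k) / im(∂_{k+1}) we obtain:

  H_0: rank C_0 − rank ∂_1 = 5 − 4 = 1, and the invariant factors of ∂_1 are all 1, so H_0 = Z.

(K is a triangulation of the circle S^1.)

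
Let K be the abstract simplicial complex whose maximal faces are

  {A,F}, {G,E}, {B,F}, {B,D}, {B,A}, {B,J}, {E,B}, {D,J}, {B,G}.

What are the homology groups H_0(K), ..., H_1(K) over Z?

Take the total order A < B < D < E < F < G < J on the vertex set. Then K (dimension 1) consists of the simplices:

  0-simplices (7): A, B, D, E, F, G, J
  1-simplices (9): AB, AF, BD, BE, BF, BG, BJ, DJ, EG

giving chain groups C_0 ≅ Z^7, C_1 ≅ Z^9.

Boundary ∂_1: C_1 → C_0 maps an edge to its endpoints' difference, ∂[p,q] = q − p. For instance
  ∂BG = G − B.
As a 7×9 matrix over Z this has rank 6, with invariant factors (1,1,1,1,1,1).

Computing H_k = (kernel of ∂_k) / (image of ∂_{k+1}):

  H_0: rank C_0 − rank ∂_1 = 7 − 6 = 1, and the invariant factors of ∂_1 are all 1, so H_0 ≅ Z.
  H_1: rank ker ∂_1 − rank ∂_2 = (9 − 6) − 0 = 3, and there is no ∂_2, so H_1 ≅ Z^3.

As a check, the Euler characteristic is 7 − 9 = -2, which agrees with 1 − 3 = -2.
(K is a triangulation of a wedge of 3 circles.)

H_0 ≅ Z,  H_1 ≅ Z^3.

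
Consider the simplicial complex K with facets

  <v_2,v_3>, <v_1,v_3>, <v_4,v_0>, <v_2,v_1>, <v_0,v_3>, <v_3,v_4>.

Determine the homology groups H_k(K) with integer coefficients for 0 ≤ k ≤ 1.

H_0 ≅ Z,  H_1 ≅ Z^2.

Take the total order v_0 < v_1 < v_2 < v_3 < v_4 on the vertex set. Then K (dimension 1) consists of the simplices:

  0-simplices (5): [v_0], [v_1], [v_2], [v_3], [v_4]
  1-simplices (6): [v_0,v_3], [v_0,v_4], [v_1,v_2], [v_1,v_3], [v_2,v_3], [v_3,v_4]

giving chain groups C_0 ≅ Z^5, C_1 ≅ Z^6.

Boundary ∂_1: C_1 → C_0 is given by ∂[p,q] = [q] − [p]. For instance
  ∂[v_0,v_3] = [v_3] − [v_0].
The resulting 5×6 matrix has rank 4, and its Smith normal form has invariant factors (1,1,1,1).

Reading off H_k = ker ∂_k / im ∂_{k+1}:

  H_0: rank C_0 − rank ∂_1 = 5 − 4 = 1, and the invariant factors of ∂_1 are all 1, so H_0 = Z.
  H_1: rank ker ∂_1 − rank ∂_2 = (6 − 4) − 0 = 2, and there is no ∂_2, so H_1 = Z^2.

(K is a triangulation of a wedge of 2 circles.)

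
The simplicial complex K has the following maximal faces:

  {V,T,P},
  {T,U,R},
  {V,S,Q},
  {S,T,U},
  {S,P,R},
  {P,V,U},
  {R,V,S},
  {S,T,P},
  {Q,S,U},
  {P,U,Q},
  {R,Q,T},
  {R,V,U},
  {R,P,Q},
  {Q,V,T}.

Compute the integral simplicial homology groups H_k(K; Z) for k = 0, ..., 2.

Fix the vertex order P < Q < R < S < T < U < V and write every simplex with vertices in increasing order. Then dim K = 2 and the simplices of K are:

  0-simplices (7): P, Q, R, S, T, U, V
  1-simplices (21): PQ, PR, PS, PT, PU, PV, QR, QS, QT, QU, QV, RS, RT, RU, RV, ST, SU, SV, TU, TV, UV
  2-simplices (14): PQR, PQU, PRS, PST, PTV, PUV, QRT, QSU, QSV, QTV, RSV, RTU, RUV, STU

so the chain groups are C_0 ≅ Z^7, C_1 ≅ Z^21, C_2 ≅ Z^14.

∂_1: C_1 → C_0 is given by ∂[p,q] = [q] − [p].
This gives a 7×21 integer matrix of rank 6; reducing to Smith normal form yields diagonal entries (1,1,1,1,1,1).

∂_2: C_2 → C_1 acts by ∂[p,q,r] = [q,r] − [p,r] + [p,q]. For instance
  ∂PTV = TV − PV + PT,
  ∂QRT = RT − QT + QR.
This gives a 21×14 integer matrix of rank 13; reducing to Smith normal form yields diagonal entries (1,1,1,1,1,1,1,1,1,1,1,1,1).

From H_k ≅ ker(∂_k) / im(∂_{k+1}) we obtain:

  H_0: rank C_0 − rank ∂_1 = 7 − 6 = 1, and the invariant factors of ∂_1 are all 1, so H_0 ≅ Z.
  H_1: rank ker ∂_1 − rank ∂_2 = (21 − 6) − 13 = 2, and the invariant factors of ∂_2 are all 1, so H_1 ≅ Z^2.
  H_2: rank ker ∂_2 − rank ∂_3 = (14 − 13) − 0 = 1, and there is no ∂_3, so H_2 ≅ Z.

(K is a triangulation of the torus T^2.)

H_0 = Z,  H_1 = Z^2,  H_2 = Z.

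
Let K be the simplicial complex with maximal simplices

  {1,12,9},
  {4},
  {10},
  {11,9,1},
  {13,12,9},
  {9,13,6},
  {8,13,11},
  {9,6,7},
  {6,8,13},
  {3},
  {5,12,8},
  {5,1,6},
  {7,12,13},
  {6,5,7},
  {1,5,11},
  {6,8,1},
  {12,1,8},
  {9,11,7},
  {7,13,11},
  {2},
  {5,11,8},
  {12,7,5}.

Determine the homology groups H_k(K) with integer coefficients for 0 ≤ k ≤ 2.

H_0 = Z^5,  H_1 = Z ⊕ Z/2Z,  H_2 = 0.

Fix the vertex order 1 < 2 < 3 < 4 < 5 < 6 < 7 < 8 < 9 < 10 < 11 < 12 < 13 and write every simplex with vertices in increasing order. Then dim K = 2 and the simplices of K are:

  0-simplices (13): [1], [2], [3], [4], [5], [6], [7], [8], [9], [10], [11], [12], [13]
  1-simplices (27): (27 of them)
  2-simplices (18): (18 of them)

giving chain groups C_0 ≅ Z^13, C_1 ≅ Z^27, C_2 ≅ Z^18.

Boundary ∂_1: C_1 → C_0 maps an edge to its endpoints' difference, ∂[p,q] = q − p.
As a 13×27 matrix over Z this has rank 8, with invariant factors (1,1,1,1,1,1,1,1).

Boundary ∂_2: C_2 → C_1 sends each 2-simplex [p,q,r] to [q,r] − [p,r] + [p,q]. For instance
  ∂[1,5,6] = [5,6] − [1,6] + [1,5],
  ∂[5,8,12] = [8,12] − [5,12] + [5,8].
The 27×18 boundary matrix has rank 18 and Smith normal form diag(1,1,1,1,1,1,1,1,1,1,1,1,1,1,1,1,1,2).

Computing H_k = (kernel of ∂_k) / (image of ∂_{k+1}):

  H_0: rank C_0 − rank ∂_1 = 13 − 8 = 5, and the invariant factors of ∂_1 are all 1, so H_0 ≅ Z^5.
  H_1: rank ker ∂_1 − rank ∂_2 = (27 − 8) − 18 = 1, and ∂_2 has invariant factor 2 > 1, so H_1 ≅ Z ⊕ Z/2Z.
  H_2: rank ker ∂_2 − rank ∂_3 = (18 − 18) − 0 = 0, and there is no ∂_3, so H_2 ≅ 0.

As a check, the Euler characteristic is 13 − 27 + 18 = 4, which agrees with 5 − 1 + 0 = 4.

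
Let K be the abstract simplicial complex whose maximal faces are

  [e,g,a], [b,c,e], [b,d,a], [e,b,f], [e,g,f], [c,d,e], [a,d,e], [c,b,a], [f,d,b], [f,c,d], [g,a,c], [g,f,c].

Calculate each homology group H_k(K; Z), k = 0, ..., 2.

H_0 = Z,  H_1 = Z/2,  H_2 = 0.

Fix the vertex order a < b < c < d < e < f < g and write every simplex with vertices in increasing order. Then dim K = 2 and the simplices of K are:

  0-simplices (7): a, b, c, d, e, f, g
  1-simplices (18): ab, ac, ad, ae, ag, bc, bd, be, bf, cd, ce, cf, cg, de, df, ef, eg, fg
  2-simplices (12): abc, abd, acg, ade, aeg, bce, bdf, bef, cde, cdf, cfg, efg

giving chain groups C_0 ≅ Z^7, C_1 ≅ Z^18, C_2 ≅ Z^12.

The boundary map ∂_1: C_1 → C_0 maps an edge to its endpoints' difference, ∂[p,q] = q − p.
This gives a 7×18 integer matrix of rank 6; reducing to Smith normal form yields diagonal entries (1,1,1,1,1,1).

The boundary map ∂_2: C_2 → C_1 sends each 2-simplex [p,q,r] to [q,r] − [p,r] + [p,q]. For instance
  ∂bce = ce − be + bc,
  ∂abc = bc − ac + ab.
As a 18×12 matrix over Z this has rank 12, with invariant factors (1,1,1,1,1,1,1,1,1,1,1,2).

Reading off H_k = ker ∂_k / im ∂_{k+1}:

  H_0: rank C_0 − rank ∂_1 = 7 − 6 = 1, and the invariant factors of ∂_1 are all 1, so H_0 = Z.
  H_1: rank ker ∂_1 − rank ∂_2 = (18 − 6) − 12 = 0, and ∂_2 has invariant factor 2 > 1, so H_1 = Z/2.
  H_2: rank ker ∂_2 − rank ∂_3 = (12 − 12) − 0 = 0, and there is no ∂_3, so H_2 = 0.

As a check, the Euler characteristic is 7 − 18 + 12 = 1, which agrees with 1 − 0 + 0 = 1.
(K is a triangulation of the real projective plane RP^2.)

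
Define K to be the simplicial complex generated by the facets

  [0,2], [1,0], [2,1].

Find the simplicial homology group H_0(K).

Take the total order 0 < 1 < 2 on the vertex set. Then K (dimension 1) consists of the simplices:

  0-simplices (3): [0], [1], [2]
  1-simplices (3): [0,1], [0,2], [1,2]

Hence C_0 ≅ Z^3, C_1 ≅ Z^3.

Boundary ∂_1: C_1 → C_0 is given by ∂[p,q] = [q] − [p].
This gives a 3×3 integer matrix of rank 2; reducing to Smith normal form yields diagonal entries (1,1).

Now H_k = ker ∂_k / im ∂_{k+1}, so:

  H_0: rank C_0 − rank ∂_1 = 3 − 2 = 1, and the invariant factors of ∂_1 are all 1, so H_0 ≅ Z.

H_0 = Z.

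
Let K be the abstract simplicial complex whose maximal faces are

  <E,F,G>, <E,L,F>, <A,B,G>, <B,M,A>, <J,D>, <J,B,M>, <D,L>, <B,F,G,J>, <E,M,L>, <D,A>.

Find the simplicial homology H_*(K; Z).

H_0 ≅ Z,  H_1 ≅ Z^3,  H_2 = 0,  H_3 = 0.

Order the vertices as A < B < D < E < F < G < J < L < M. Listing each simplex with vertices in this order, K has dimension 3 with simplices:

  0-simplices (9): A, B, D, E, F, G, J, L, M
  1-simplices (20): AB, AD, AG, AM, BF, BG, BJ, BM, DJ, DL, EF, EG, EL, EM, FG, FJ, FL, GJ, JM, LM
  2-simplices (10): ABG, ABM, BFG, BFJ, BGJ, BJM, EFG, EFL, ELM, FGJ
  3-simplices (1): BFGJ

so the chain groups are C_0 ≅ Z^9, C_1 ≅ Z^20, C_2 ≅ Z^10, C_3 ≅ Z^1.

Boundary ∂_1: C_1 → C_0 maps an edge to its endpoints' difference, ∂[p,q] = q − p. For instance
  ∂BF = F − B.
The resulting 9×20 matrix has rank 8, and its Smith normal form has invariant factors (1,1,1,1,1,1,1,1).

∂_2: C_2 → C_1 acts by ∂[p,q,r] = [q,r] − [p,r] + [p,q]. For instance
  ∂ABM = BM − AM + AB,
  ∂BFG = FG − BG + BF.
As a 20×10 matrix over Z this has rank 9, with invariant factors (1,1,1,1,1,1,1,1,1).

∂_3: C_3 → C_2 sends each 3-simplex σ to the alternating sum Σ_i (−1)^i (σ with its i-th vertex removed). For instance
  ∂BFGJ = FGJ − BGJ + BFJ − BFG.
The resulting 10×1 matrix has rank 1, and its Smith normal form has invariant factors (1).

From H_k ≅ ker(∂_k) / im(∂_{k+1}) we obtain:

  H_0: rank C_0 − rank ∂_1 = 9 − 8 = 1, and the invariant factors of ∂_1 are all 1, so H_0 = Z.
  H_1: rank ker ∂_1 − rank ∂_2 = (20 − 8) − 9 = 3, and the invariant factors of ∂_2 are all 1, so H_1 = Z^3.
  H_2: rank ker ∂_2 − rank ∂_3 = (10 − 9) − 1 = 0, and the invariant factors of ∂_3 are all 1, so H_2 = 0.
  H_3: rank ker ∂_3 − rank ∂_4 = (1 − 1) − 0 = 0, and there is no ∂_4, so H_3 = 0.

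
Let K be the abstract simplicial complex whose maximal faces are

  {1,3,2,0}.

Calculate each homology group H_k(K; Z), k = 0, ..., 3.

Take the total order 0 < 1 < 2 < 3 on the vertex set. Then K (dimension 3) consists of the simplices:

  0-simplices (4): [0], [1], [2], [3]
  1-simplices (6): [0,1], [0,2], [0,3], [1,2], [1,3], [2,3]
  2-simplices (4): [0,1,2], [0,1,3], [0,2,3], [1,2,3]
  3-simplices (1): [0,1,2,3]

giving chain groups C_0 ≅ Z^4, C_1 ≅ Z^6, C_2 ≅ Z^4, C_3 ≅ Z^1.

∂_1: C_1 → C_0 is given by ∂[p,q] = [q] − [p].
As a 4×6 matrix over Z this has rank 3, with invariant factors (1,1,1).

∂_2: C_2 → C_1 maps a triangle to the signed sum of its edges. For instance
  ∂[0,2,3] = [2,3] − [0,3] + [0,2],
  ∂[1,2,3] = [2,3] − [1,3] + [1,2].
As a 6×4 matrix over Z this has rank 3, with invariant factors (1,1,1).

∂_3: C_3 → C_2 sends each 3-simplex σ to the alternating sum Σ_i (−1)^i (σ with its i-th vertex removed). For instance
  ∂[0,1,2,3] = [1,2,3] − [0,2,3] + [0,1,3] − [0,1,2].
The resulting 4×1 matrix has rank 1, and its Smith normal form has invariant factors (1).

Reading off H_k = ker ∂_k / im ∂_{k+1}:

  H_0: rank C_0 − rank ∂_1 = 4 − 3 = 1, and the invariant factors of ∂_1 are all 1, so H_0 = Z.
  H_1: rank ker ∂_1 − rank ∂_2 = (6 − 3) − 3 = 0, and the invariant factors of ∂_2 are all 1, so H_1 = 0.
  H_2: rank ker ∂_2 − rank ∂_3 = (4 − 3) − 1 = 0, and the invariant factors of ∂_3 are all 1, so H_2 = 0.
  H_3: rank ker ∂_3 − rank ∂_4 = (1 − 1) − 0 = 0, and there is no ∂_4, so H_3 = 0.

(K is a triangulation of the 3-simplex.)

H_0 ≅ Z,  H_1 = 0,  H_2 = 0,  H_3 = 0.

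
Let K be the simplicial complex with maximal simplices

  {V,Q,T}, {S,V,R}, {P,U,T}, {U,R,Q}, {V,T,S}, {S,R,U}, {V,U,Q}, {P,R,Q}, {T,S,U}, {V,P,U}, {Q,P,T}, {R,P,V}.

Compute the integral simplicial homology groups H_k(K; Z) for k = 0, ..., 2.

We work with the vertex ordering P < Q < R < S < T < U < V. The simplices of K, each written with vertices in increasing order, are:

  0-simplices (7): P, Q, R, S, T, U, V
  1-simplices (18): PQ, PR, PT, PU, PV, QR, QT, QU, QV, RS, RU, RV, ST, SU, SV, TU, TV, UV
  2-simplices (12): PQR, PQT, PRV, PTU, PUV, QRU, QTV, QUV, RSU, RSV, STU, STV

giving chain groups C_0 ≅ Z^7, C_1 ≅ Z^18, C_2 ≅ Z^12.

The boundary map ∂_1: C_1 → C_0 is given by ∂[p,q] = [q] − [p].
The 7×18 boundary matrix has rank 6 and Smith normal form diag(1,1,1,1,1,1).

Boundary ∂_2: C_2 → C_1 maps a triangle to the signed sum of its edges. For instance
  ∂PUV = UV − PV + PU,
  ∂PQR = QR − PR + PQ.
The resulting 18×12 matrix has rank 12, and its Smith normal form has invariant factors (1,1,1,1,1,1,1,1,1,1,1,2).

Reading off H_k = ker ∂_k / im ∂_{k+1}:

  H_0: rank C_0 − rank ∂_1 = 7 − 6 = 1, and the invariant factors of ∂_1 are all 1, so H_0 = Z.
  H_1: rank ker ∂_1 − rank ∂_2 = (18 − 6) − 12 = 0, and ∂_2 has invariant factor 2 > 1, so H_1 = Z/2.
  H_2: rank ker ∂_2 − rank ∂_3 = (12 − 12) − 0 = 0, and there is no ∂_3, so H_2 = 0.

H_0 = Z,  H_1 = Z/2,  H_2 = 0.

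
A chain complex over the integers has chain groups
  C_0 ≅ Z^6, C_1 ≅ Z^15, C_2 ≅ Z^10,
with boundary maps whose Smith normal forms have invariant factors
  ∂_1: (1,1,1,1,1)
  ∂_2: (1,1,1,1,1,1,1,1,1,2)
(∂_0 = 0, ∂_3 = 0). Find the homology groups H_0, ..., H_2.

H_0 ≅ Z,  H_1 ≅ Z/2,  H_2 = 0.

H_0: b_0 = 6 − 0 − 5 = 1; torsion from ∂_1 factors > 1: none. So H_0 ≅ Z.
H_1: b_1 = 15 − 5 − 10 = 0; torsion from ∂_2 factors > 1: [2]. So H_1 ≅ Z/2.
H_2: b_2 = 10 − 10 − 0 = 0; torsion from ∂_3 factors > 1: none. So H_2 ≅ 0.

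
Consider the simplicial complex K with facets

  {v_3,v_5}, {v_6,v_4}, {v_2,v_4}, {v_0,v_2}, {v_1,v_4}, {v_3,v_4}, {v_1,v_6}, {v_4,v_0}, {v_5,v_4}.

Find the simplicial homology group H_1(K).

We work with the vertex ordering v_0 < v_1 < v_2 < v_3 < v_4 < v_5 < v_6. The simplices of K, each written with vertices in increasing order, are:

  0-simplices (7): [v_0], [v_1], [v_2], [v_3], [v_4], [v_5], [v_6]
  1-simplices (9): [v_0,v_2], [v_0,v_4], [v_1,v_4], [v_1,v_6], [v_2,v_4], [v_3,v_4], [v_3,v_5], [v_4,v_5], [v_4,v_6]

giving chain groups C_0 ≅ Z^7, C_1 ≅ Z^9.

∂_1: C_1 → C_0 is given by ∂[p,q] = [q] − [p]. For instance
  ∂[v_1,v_6] = [v_6] − [v_1].
The resulting 7×9 matrix has rank 6, and its Smith normal form has invariant factors (1,1,1,1,1,1).

Computing H_k = (kernel of ∂_k) / (image of ∂_{k+1}):

  H_1: rank ker ∂_1 − rank ∂_2 = (9 − 6) − 0 = 3, and there is no ∂_2, so H_1 ≅ Z^3.

H_1 ≅ Z^3.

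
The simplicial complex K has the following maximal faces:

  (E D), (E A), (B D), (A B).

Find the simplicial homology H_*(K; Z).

H_0 ≅ Z,  H_1 ≅ Z.

Fix the vertex order A < B < D < E and write every simplex with vertices in increasing order. Then dim K = 1 and the simplices of K are:

  0-simplices (4): A, B, D, E
  1-simplices (4): AB, AE, BD, DE

giving chain groups C_0 ≅ Z^4, C_1 ≅ Z^4.

Boundary ∂_1: C_1 → C_0 sends each edge [p,q] (with p < q) to q − p.
The 4×4 boundary matrix has rank 3 and Smith normal form diag(1,1,1).

Computing H_k = (kernel of ∂_k) / (image of ∂_{k+1}):

  H_0: rank C_0 − rank ∂_1 = 4 − 3 = 1, and the invariant factors of ∂_1 are all 1, so H_0 ≅ Z.
  H_1: rank ker ∂_1 − rank ∂_2 = (4 − 3) − 0 = 1, and there is no ∂_2, so H_1 ≅ Z.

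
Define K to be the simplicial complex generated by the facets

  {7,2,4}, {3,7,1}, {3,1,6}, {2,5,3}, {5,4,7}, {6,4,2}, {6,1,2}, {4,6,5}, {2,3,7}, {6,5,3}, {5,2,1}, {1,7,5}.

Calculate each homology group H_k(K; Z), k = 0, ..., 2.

Order the vertices as 1 < 2 < 3 < 4 < 5 < 6 < 7. Listing each simplex with vertices in this order, K has dimension 2 with simplices:

  0-simplices (7): [1], [2], [3], [4], [5], [6], [7]
  1-simplices (18): [1,2], [1,3], [1,5], [1,6], [1,7], [2,3], [2,4], [2,5], [2,6], [2,7], [3,5], [3,6], [3,7], [4,5], [4,6], [4,7], [5,6], [5,7]
  2-simplices (12): [1,2,5], [1,2,6], [1,3,6], [1,3,7], [1,5,7], [2,3,5], [2,3,7], [2,4,6], [2,4,7], [3,5,6], [4,5,6], [4,5,7]

giving chain groups C_0 ≅ Z^7, C_1 ≅ Z^18, C_2 ≅ Z^12.

∂_1: C_1 → C_0 maps an edge to its endpoints' difference, ∂[p,q] = q − p.
This gives a 7×18 integer matrix of rank 6; reducing to Smith normal form yields diagonal entries (1,1,1,1,1,1).

Boundary ∂_2: C_2 → C_1 maps a triangle to the signed sum of its edges. For instance
  ∂[1,5,7] = [5,7] − [1,7] + [1,5],
  ∂[4,5,6] = [5,6] − [4,6] + [4,5].
The 18×12 boundary matrix has rank 12 and Smith normal form diag(1,1,1,1,1,1,1,1,1,1,1,2).

From H_k ≅ ker(∂_k) / im(∂_{k+1}) we obtain:

  H_0: rank C_0 − rank ∂_1 = 7 − 6 = 1, and the invariant factors of ∂_1 are all 1, so H_0 = Z.
  H_1: rank ker ∂_1 − rank ∂_2 = (18 − 6) − 12 = 0, and ∂_2 has invariant factor 2 > 1, so H_1 = Z/2.
  H_2: rank ker ∂_2 − rank ∂_3 = (12 − 12) − 0 = 0, and there is no ∂_3, so H_2 = 0.

H_0 ≅ Z,  H_1 ≅ Z/2,  H_2 = 0.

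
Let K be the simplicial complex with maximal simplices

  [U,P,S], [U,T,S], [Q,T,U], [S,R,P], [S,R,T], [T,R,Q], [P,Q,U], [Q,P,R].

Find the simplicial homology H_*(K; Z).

Take the total order P < Q < R < S < T < U on the vertex set. Then K (dimension 2) consists of the simplices:

  0-simplices (6): P, Q, R, S, T, U
  1-simplices (12): PQ, PR, PS, PU, QR, QT, QU, RS, RT, ST, SU, TU
  2-simplices (8): PQR, PQU, PRS, PSU, QRT, QTU, RST, STU

giving chain groups C_0 ≅ Z^6, C_1 ≅ Z^12, C_2 ≅ Z^8.

Boundary ∂_1: C_1 → C_0 maps an edge to its endpoints' difference, ∂[p,q] = q − p.
As a 6×12 matrix over Z this has rank 5, with invariant factors (1,1,1,1,1).

∂_2: C_2 → C_1 sends each 2-simplex [p,q,r] to [q,r] − [p,r] + [p,q]. For instance
  ∂STU = TU − SU + ST,
  ∂PQU = QU − PU + PQ.
The resulting 12×8 matrix has rank 7, and its Smith normal form has invariant factors (1,1,1,1,1,1,1).

Computing H_k = (kernel of ∂_k) / (image of ∂_{k+1}):

  H_0: rank C_0 − rank ∂_1 = 6 − 5 = 1, and the invariant factors of ∂_1 are all 1, so H_0 = Z.
  H_1: rank ker ∂_1 − rank ∂_2 = (12 − 5) − 7 = 0, and the invariant factors of ∂_2 are all 1, so H_1 = 0.
  H_2: rank ker ∂_2 − rank ∂_3 = (8 − 7) − 0 = 1, and there is no ∂_3, so H_2 = Z.

As a check, the Euler characteristic is 6 − 12 + 8 = 2, which agrees with 1 − 0 + 1 = 2.

H_0 = Z,  H_1 = 0,  H_2 = Z.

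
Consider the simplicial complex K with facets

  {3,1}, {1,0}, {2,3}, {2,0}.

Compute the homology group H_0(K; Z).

H_0 = Z.

K has 4 vertices, 4 edges.
rank ∂_0 = 0, rank ∂_1 = 3 ⇒ b_0 = 4 − 0 − 3 = 1; all invariant factors of ∂_1 are 1 so no torsion. So H_0 ≅ Z.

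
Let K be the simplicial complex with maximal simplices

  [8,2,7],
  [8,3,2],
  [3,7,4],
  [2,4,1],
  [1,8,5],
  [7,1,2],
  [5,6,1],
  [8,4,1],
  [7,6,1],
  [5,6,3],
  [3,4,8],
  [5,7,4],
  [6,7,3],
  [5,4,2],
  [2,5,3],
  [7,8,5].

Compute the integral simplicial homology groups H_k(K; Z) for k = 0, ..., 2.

We work with the vertex ordering 1 < 2 < 3 < 4 < 5 < 6 < 7 < 8. The simplices of K, each written with vertices in increasing order, are:

  0-simplices (8): [1], [2], [3], [4], [5], [6], [7], [8]
  1-simplices (24): (24 of them)
  2-simplices (16): [1,2,4], [1,2,7], [1,4,8], [1,5,6], [1,5,8], [1,6,7], [2,3,5], [2,3,8], [2,4,5], [2,7,8], [3,4,7], [3,4,8], [3,5,6], [3,6,7], [4,5,7], [5,7,8]

so the chain groups are C_0 ≅ Z^8, C_1 ≅ Z^24, C_2 ≅ Z^16.

Boundary ∂_1: C_1 → C_0 is given by ∂[p,q] = [q] − [p].
This gives a 8×24 integer matrix of rank 7; reducing to Smith normal form yields diagonal entries (1,1,1,1,1,1,1).

∂_2: C_2 → C_1 acts by ∂[p,q,r] = [q,r] − [p,r] + [p,q]. For instance
  ∂[1,5,8] = [5,8] − [1,8] + [1,5],
  ∂[5,7,8] = [7,8] − [5,8] + [5,7].
This gives a 24×16 integer matrix of rank 15; reducing to Smith normal form yields diagonal entries (1,1,1,1,1,1,1,1,1,1,1,1,1,1,1).

Reading off H_k = ker ∂_k / im ∂_{k+1}:

  H_0: rank C_0 − rank ∂_1 = 8 − 7 = 1, and the invariant factors of ∂_1 are all 1, so H_0 = Z.
  H_1: rank ker ∂_1 − rank ∂_2 = (24 − 7) − 15 = 2, and the invariant factors of ∂_2 are all 1, so H_1 = Z^2.
  H_2: rank ker ∂_2 − rank ∂_3 = (16 − 15) − 0 = 1, and there is no ∂_3, so H_2 = Z.

As a check, the Euler characteristic is 8 − 24 + 16 = 0, which agrees with 1 − 2 + 1 = 0.
(K is a triangulation of the torus T^2.)

H_0 = Z,  H_1 = Z^2,  H_2 = Z.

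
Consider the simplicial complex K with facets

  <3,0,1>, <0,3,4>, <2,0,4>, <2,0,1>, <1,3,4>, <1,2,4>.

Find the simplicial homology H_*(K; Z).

H_0 = Z,  H_1 = 0,  H_2 = Z.

We work with the vertex ordering 0 < 1 < 2 < 3 < 4. The simplices of K, each written with vertices in increasing order, are:

  0-simplices (5): [0], [1], [2], [3], [4]
  1-simplices (9): [0,1], [0,2], [0,3], [0,4], [1,2], [1,3], [1,4], [2,4], [3,4]
  2-simplices (6): [0,1,2], [0,1,3], [0,2,4], [0,3,4], [1,2,4], [1,3,4]

giving chain groups C_0 ≅ Z^5, C_1 ≅ Z^9, C_2 ≅ Z^6.

The boundary map ∂_1: C_1 → C_0 maps an edge to its endpoints' difference, ∂[p,q] = q − p. For instance
  ∂[1,2] = [2] − [1].
The resulting 5×9 matrix has rank 4, and its Smith normal form has invariant factors (1,1,1,1).

The boundary map ∂_2: C_2 → C_1 acts by ∂[p,q,r] = [q,r] − [p,r] + [p,q]. For instance
  ∂[1,3,4] = [3,4] − [1,4] + [1,3],
  ∂[0,3,4] = [3,4] − [0,4] + [0,3].
This gives a 9×6 integer matrix of rank 5; reducing to Smith normal form yields diagonal entries (1,1,1,1,1).

Now H_k = ker ∂_k / im ∂_{k+1}, so:

  H_0: rank C_0 − rank ∂_1 = 5 − 4 = 1, and the invariant factors of ∂_1 are all 1, so H_0 = Z.
  H_1: rank ker ∂_1 − rank ∂_2 = (9 − 4) − 5 = 0, and the invariant factors of ∂_2 are all 1, so H_1 = 0.
  H_2: rank ker ∂_2 − rank ∂_3 = (6 − 5) − 0 = 1, and there is no ∂_3, so H_2 = Z.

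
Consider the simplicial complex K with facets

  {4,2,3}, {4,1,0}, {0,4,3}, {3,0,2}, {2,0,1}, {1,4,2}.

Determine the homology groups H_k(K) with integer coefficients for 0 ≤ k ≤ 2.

Fix the vertex order 0 < 1 < 2 < 3 < 4 and write every simplex with vertices in increasing order. Then dim K = 2 and the simplices of K are:

  0-simplices (5): [0], [1], [2], [3], [4]
  1-simplices (9): [0,1], [0,2], [0,3], [0,4], [1,2], [1,4], [2,3], [2,4], [3,4]
  2-simplices (6): [0,1,2], [0,1,4], [0,2,3], [0,3,4], [1,2,4], [2,3,4]

Hence C_0 ≅ Z^5, C_1 ≅ Z^9, C_2 ≅ Z^6.

Boundary ∂_1: C_1 → C_0 sends each edge [p,q] (with p < q) to q − p. For instance
  ∂[2,3] = [3] − [2].
The resulting 5×9 matrix has rank 4, and its Smith normal form has invariant factors (1,1,1,1).

The boundary map ∂_2: C_2 → C_1 maps a triangle to the signed sum of its edges. For instance
  ∂[0,2,3] = [2,3] − [0,3] + [0,2],
  ∂[0,1,4] = [1,4] − [0,4] + [0,1].
As a 9×6 matrix over Z this has rank 5, with invariant factors (1,1,1,1,1).

Now H_k = ker ∂_k / im ∂_{k+1}, so:

  H_0: rank C_0 − rank ∂_1 = 5 − 4 = 1, and the invariant factors of ∂_1 are all 1, so H_0 ≅ Z.
  H_1: rank ker ∂_1 − rank ∂_2 = (9 − 4) − 5 = 0, and the invariant factors of ∂_2 are all 1, so H_1 ≅ 0.
  H_2: rank ker ∂_2 − rank ∂_3 = (6 − 5) − 0 = 1, and there is no ∂_3, so H_2 ≅ Z.

H_0 = Z,  H_1 = 0,  H_2 = Z.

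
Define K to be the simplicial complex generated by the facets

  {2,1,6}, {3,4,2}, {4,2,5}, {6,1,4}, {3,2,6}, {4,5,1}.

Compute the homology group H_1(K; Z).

Take the total order 1 < 2 < 3 < 4 < 5 < 6 on the vertex set. Then K (dimension 2) consists of the simplices:

  0-simplices (6): [1], [2], [3], [4], [5], [6]
  1-simplices (12): [1,2], [1,4], [1,5], [1,6], [2,3], [2,4], [2,5], [2,6], [3,4], [3,6], [4,5], [4,6]
  2-simplices (6): [1,2,6], [1,4,5], [1,4,6], [2,3,4], [2,3,6], [2,4,5]

Hence C_0 ≅ Z^6, C_1 ≅ Z^12, C_2 ≅ Z^6.

Boundary ∂_1: C_1 → C_0 is given by ∂[p,q] = [q] − [p]. For instance
  ∂[1,4] = [4] − [1].
The 6×12 boundary matrix has rank 5 and Smith normal form diag(1,1,1,1,1).

The boundary map ∂_2: C_2 → C_1 acts by ∂[p,q,r] = [q,r] − [p,r] + [p,q]. For instance
  ∂[2,4,5] = [4,5] − [2,5] + [2,4],
  ∂[2,3,6] = [3,6] − [2,6] + [2,3].
As a 12×6 matrix over Z this has rank 6, with invariant factors (1,1,1,1,1,1).

Reading off H_k = ker ∂_k / im ∂_{k+1}:

  H_1: rank ker ∂_1 − rank ∂_2 = (12 − 5) − 6 = 1, and the invariant factors of ∂_2 are all 1, so H_1 = Z.

(K is a triangulation of the cylinder S^1 x I.)

H_1 ≅ Z.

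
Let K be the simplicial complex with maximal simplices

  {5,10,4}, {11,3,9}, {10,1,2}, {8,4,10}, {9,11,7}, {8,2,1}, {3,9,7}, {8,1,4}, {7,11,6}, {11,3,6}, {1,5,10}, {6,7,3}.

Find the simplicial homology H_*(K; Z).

Fix the vertex order 1 < 2 < 3 < 4 < 5 < 6 < 7 < 8 < 9 < 10 < 11 and write every simplex with vertices in increasing order. Then dim K = 2 and the simplices of K are:

  0-simplices (11): [1], [2], [3], [4], [5], [6], [7], [8], [9], [10], [11]
  1-simplices (21): [1,2], [1,4], [1,5], [1,8], [1,10], [2,8], [2,10], [3,6], [3,7], [3,9], [3,11], [4,5], [4,8], [4,10], [5,10], [6,7], [6,11], [7,9], [7,11], [8,10], [9,11]
  2-simplices (12): [1,2,8], [1,2,10], [1,4,8], [1,5,10], [3,6,7], [3,6,11], [3,7,9], [3,9,11], [4,5,10], [4,8,10], [6,7,11], [7,9,11]

so the chain groups are C_0 ≅ Z^11, C_1 ≅ Z^21, C_2 ≅ Z^12.

The boundary map ∂_1: C_1 → C_0 sends each edge [p,q] (with p < q) to q − p.
As a 11×21 matrix over Z this has rank 9, with invariant factors (1,1,1,1,1,1,1,1,1).

Boundary ∂_2: C_2 → C_1 acts by ∂[p,q,r] = [q,r] − [p,r] + [p,q]. For instance
  ∂[7,9,11] = [9,11] − [7,11] + [7,9],
  ∂[1,2,8] = [2,8] − [1,8] + [1,2].
The 21×12 boundary matrix has rank 11 and Smith normal form diag(1,1,1,1,1,1,1,1,1,1,1).

From H_k ≅ ker(∂_k) / im(∂_{k+1}) we obtain:

  H_0: rank C_0 − rank ∂_1 = 11 − 9 = 2, and the invariant factors of ∂_1 are all 1, so H_0 ≅ Z^2.
  H_1: rank ker ∂_1 − rank ∂_2 = (21 − 9) − 11 = 1, and the invariant factors of ∂_2 are all 1, so H_1 ≅ Z.
  H_2: rank ker ∂_2 − rank ∂_3 = (12 − 11) − 0 = 1, and there is no ∂_3, so H_2 ≅ Z.

H_0 = Z^2,  H_1 = Z,  H_2 = Z.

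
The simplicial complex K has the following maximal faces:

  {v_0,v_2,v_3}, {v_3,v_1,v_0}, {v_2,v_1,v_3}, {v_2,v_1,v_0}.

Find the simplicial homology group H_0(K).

We work with the vertex ordering v_0 < v_1 < v_2 < v_3. The simplices of K, each written with vertices in increasing order, are:

  0-simplices (4): [v_0], [v_1], [v_2], [v_3]
  1-simplices (6): [v_0,v_1], [v_0,v_2], [v_0,v_3], [v_1,v_2], [v_1,v_3], [v_2,v_3]
  2-simplices (4): [v_0,v_1,v_2], [v_0,v_1,v_3], [v_0,v_2,v_3], [v_1,v_2,v_3]

giving chain groups C_0 ≅ Z^4, C_1 ≅ Z^6, C_2 ≅ Z^4.

The boundary map ∂_1: C_1 → C_0 sends each edge [p,q] (with p < q) to q − p. For instance
  ∂[v_0,v_1] = [v_1] − [v_0].
This gives a 4×6 integer matrix of rank 3; reducing to Smith normal form yields diagonal entries (1,1,1).

Boundary ∂_2: C_2 → C_1 maps a triangle to the signed sum of its edges. For instance
  ∂[v_0,v_1,v_3] = [v_1,v_3] − [v_0,v_3] + [v_0,v_1],
  ∂[v_1,v_2,v_3] = [v_2,v_3] − [v_1,v_3] + [v_1,v_2].
As a 6×4 matrix over Z this has rank 3, with invariant factors (1,1,1).

Computing H_k = (kernel of ∂_k) / (image of ∂_{k+1}):

  H_0: rank C_0 − rank ∂_1 = 4 − 3 = 1, and the invariant factors of ∂_1 are all 1, so H_0 ≅ Z.

H_0 ≅ Z.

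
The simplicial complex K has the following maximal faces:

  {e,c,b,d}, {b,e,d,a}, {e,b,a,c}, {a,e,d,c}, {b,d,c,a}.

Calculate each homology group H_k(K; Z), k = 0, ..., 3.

H_0 ≅ Z,  H_1 = 0,  H_2 = 0,  H_3 ≅ Z.

Take the total order a < b < c < d < e on the vertex set. Then K (dimension 3) consists of the simplices:

  0-simplices (5): a, b, c, d, e
  1-simplices (10): ab, ac, ad, ae, bc, bd, be, cd, ce, de
  2-simplices (10): abc, abd, abe, acd, ace, ade, bcd, bce, bde, cde
  3-simplices (5): abcd, abce, abde, acde, bcde

Hence C_0 ≅ Z^5, C_1 ≅ Z^10, C_2 ≅ Z^10, C_3 ≅ Z^5.

Boundary ∂_1: C_1 → C_0 maps an edge to its endpoints' difference, ∂[p,q] = q − p.
The 5×10 boundary matrix has rank 4 and Smith normal form diag(1,1,1,1).

Boundary ∂_2: C_2 → C_1 sends each 2-simplex [p,q,r] to [q,r] − [p,r] + [p,q]. For instance
  ∂cde = de − ce + cd,
  ∂ade = de − ae + ad.
As a 10×10 matrix over Z this has rank 6, with invariant factors (1,1,1,1,1,1).

∂_3: C_3 → C_2 sends each 3-simplex σ to the alternating sum Σ_i (−1)^i (σ with its i-th vertex removed). For instance
  ∂bcde = cde − bde + bce − bcd,
  ∂acde = cde − ade + ace − acd.
The resulting 10×5 matrix has rank 4, and its Smith normal form has invariant factors (1,1,1,1).

From H_k ≅ ker(∂_k) / im(∂_{k+1}) we obtain:

  H_0: rank C_0 − rank ∂_1 = 5 − 4 = 1, and the invariant factors of ∂_1 are all 1, so H_0 ≅ Z.
  H_1: rank ker ∂_1 − rank ∂_2 = (10 − 4) − 6 = 0, and the invariant factors of ∂_2 are all 1, so H_1 ≅ 0.
  H_2: rank ker ∂_2 − rank ∂_3 = (10 − 6) − 4 = 0, and the invariant factors of ∂_3 are all 1, so H_2 ≅ 0.
  H_3: rank ker ∂_3 − rank ∂_4 = (5 − 4) − 0 = 1, and there is no ∂_4, so H_3 ≅ Z.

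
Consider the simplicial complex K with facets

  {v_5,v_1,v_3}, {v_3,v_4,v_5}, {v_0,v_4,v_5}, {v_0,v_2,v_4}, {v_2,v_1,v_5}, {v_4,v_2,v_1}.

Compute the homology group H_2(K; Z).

K has 6 vertices, 12 edges, 6 triangles.
rank ∂_2 = 6, rank ∂_3 = 0 ⇒ b_2 = 6 − 6 − 0 = 0. So H_2 ≅ 0.

H_2 ≅ 0.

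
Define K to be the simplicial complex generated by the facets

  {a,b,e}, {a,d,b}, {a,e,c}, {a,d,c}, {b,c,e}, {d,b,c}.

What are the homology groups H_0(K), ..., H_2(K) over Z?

Take the total order a < b < c < d < e on the vertex set. Then K (dimension 2) consists of the simplices:

  0-simplices (5): a, b, c, d, e
  1-simplices (9): ab, ac, ad, ae, bc, bd, be, cd, ce
  2-simplices (6): abd, abe, acd, ace, bcd, bce

so the chain groups are C_0 ≅ Z^5, C_1 ≅ Z^9, C_2 ≅ Z^6.

The boundary map ∂_1: C_1 → C_0 is given by ∂[p,q] = [q] − [p].
As a 5×9 matrix over Z this has rank 4, with invariant factors (1,1,1,1).

The boundary map ∂_2: C_2 → C_1 acts by ∂[p,q,r] = [q,r] − [p,r] + [p,q]. For instance
  ∂bcd = cd − bd + bc,
  ∂bce = ce − be + bc.
As a 9×6 matrix over Z this has rank 5, with invariant factors (1,1,1,1,1).

Computing H_k = (kernel of ∂_k) / (image of ∂_{k+1}):

  H_0: rank C_0 − rank ∂_1 = 5 − 4 = 1, and the invariant factors of ∂_1 are all 1, so H_0 ≅ Z.
  H_1: rank ker ∂_1 − rank ∂_2 = (9 − 4) − 5 = 0, and the invariant factors of ∂_2 are all 1, so H_1 ≅ 0.
  H_2: rank ker ∂_2 − rank ∂_3 = (6 − 5) − 0 = 1, and there is no ∂_3, so H_2 ≅ Z.

(K is a triangulation of the 2-sphere S^2.)

H_0 = Z,  H_1 = 0,  H_2 = Z.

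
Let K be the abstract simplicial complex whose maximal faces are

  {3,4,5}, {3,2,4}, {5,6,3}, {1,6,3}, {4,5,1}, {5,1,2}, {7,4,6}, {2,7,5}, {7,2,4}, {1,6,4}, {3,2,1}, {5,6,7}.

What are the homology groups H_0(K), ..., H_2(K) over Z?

Order the vertices as 1 < 2 < 3 < 4 < 5 < 6 < 7. Listing each simplex with vertices in this order, K has dimension 2 with simplices:

  0-simplices (7): [1], [2], [3], [4], [5], [6], [7]
  1-simplices (18): [1,2], [1,3], [1,4], [1,5], [1,6], [2,3], [2,4], [2,5], [2,7], [3,4], [3,5], [3,6], [4,5], [4,6], [4,7], [5,6], [5,7], [6,7]
  2-simplices (12): [1,2,3], [1,2,5], [1,3,6], [1,4,5], [1,4,6], [2,3,4], [2,4,7], [2,5,7], [3,4,5], [3,5,6], [4,6,7], [5,6,7]

giving chain groups C_0 ≅ Z^7, C_1 ≅ Z^18, C_2 ≅ Z^12.

The boundary map ∂_1: C_1 → C_0 is given by ∂[p,q] = [q] − [p]. For instance
  ∂[3,6] = [6] − [3].
The resulting 7×18 matrix has rank 6, and its Smith normal form has invariant factors (1,1,1,1,1,1).

∂_2: C_2 → C_1 sends each 2-simplex [p,q,r] to [q,r] − [p,r] + [p,q]. For instance
  ∂[1,2,3] = [2,3] − [1,3] + [1,2],
  ∂[1,2,5] = [2,5] − [1,5] + [1,2].
The 18×12 boundary matrix has rank 12 and Smith normal form diag(1,1,1,1,1,1,1,1,1,1,1,2).

Reading off H_k = ker ∂_k / im ∂_{k+1}:

  H_0: rank C_0 − rank ∂_1 = 7 − 6 = 1, and the invariant factors of ∂_1 are all 1, so H_0 ≅ Z.
  H_1: rank ker ∂_1 − rank ∂_2 = (18 − 6) − 12 = 0, and ∂_2 has invariant factor 2 > 1, so H_1 ≅ Z/2.
  H_2: rank ker ∂_2 − rank ∂_3 = (12 − 12) − 0 = 0, and there is no ∂_3, so H_2 ≅ 0.

As a check, the Euler characteristic is 7 − 18 + 12 = 1, which agrees with 1 − 0 + 0 = 1.

H_0 ≅ Z,  H_1 ≅ Z/2,  H_2 = 0.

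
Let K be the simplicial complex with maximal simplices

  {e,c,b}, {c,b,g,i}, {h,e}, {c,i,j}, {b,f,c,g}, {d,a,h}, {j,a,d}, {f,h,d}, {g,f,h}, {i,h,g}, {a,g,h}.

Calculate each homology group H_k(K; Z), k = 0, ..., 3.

Fix the vertex order a < b < c < d < e < f < g < h < i < j and write every simplex with vertices in increasing order. Then dim K = 3 and the simplices of K are:

  0-simplices (10): a, b, c, d, e, f, g, h, i, j
  1-simplices (24): ad, ag, ah, aj, bc, be, bf, bg, bi, ce, cf, cg, ci, cj, df, dh, dj, eh, fg, fh, gh, gi, hi, ij
  2-simplices (15): adh, adj, agh, bce, bcf, bcg, bci, bfg, bgi, cfg, cgi, cij, dfh, fgh, ghi
  3-simplices (2): bcfg, bcgi

Hence C_0 ≅ Z^10, C_1 ≅ Z^24, C_2 ≅ Z^15, C_3 ≅ Z^2.

Boundary ∂_1: C_1 → C_0 is given by ∂[p,q] = [q] − [p]. For instance
  ∂df = f − d.
The resulting 10×24 matrix has rank 9, and its Smith normal form has invariant factors (1,1,1,1,1,1,1,1,1).

∂_2: C_2 → C_1 acts by ∂[p,q,r] = [q,r] − [p,r] + [p,q]. For instance
  ∂cgi = gi − ci + cg,
  ∂cij = ij − cj + ci.
This gives a 24×15 integer matrix of rank 13; reducing to Smith normal form yields diagonal entries (1,1,1,1,1,1,1,1,1,1,1,1,1).

The boundary map ∂_3: C_3 → C_2 sends each 3-simplex σ to the alternating sum Σ_i (−1)^i (σ with its i-th vertex removed). For instance
  ∂bcfg = cfg − bfg + bcg − bcf,
  ∂bcgi = cgi − bgi + bci − bcg.
The 15×2 boundary matrix has rank 2 and Smith normal form diag(1,1).

From H_k ≅ ker(∂_k) / im(∂_{k+1}) we obtain:

  H_0: rank C_0 − rank ∂_1 = 10 − 9 = 1, and the invariant factors of ∂_1 are all 1, so H_0 ≅ Z.
  H_1: rank ker ∂_1 − rank ∂_2 = (24 − 9) − 13 = 2, and the invariant factors of ∂_2 are all 1, so H_1 ≅ Z^2.
  H_2: rank ker ∂_2 − rank ∂_3 = (15 − 13) − 2 = 0, and the invariant factors of ∂_3 are all 1, so H_2 ≅ 0.
  H_3: rank ker ∂_3 − rank ∂_4 = (2 − 2) − 0 = 0, and there is no ∂_4, so H_3 ≅ 0.

H_0 ≅ Z,  H_1 ≅ Z^2,  H_2 = 0,  H_3 = 0.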